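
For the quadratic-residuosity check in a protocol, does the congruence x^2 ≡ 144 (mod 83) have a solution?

(144/83)
  = (61/83)    [144 ≡ 61 mod 83]
  = (83/61)    [QR: 61 ≡ 1 mod 4, sign kept]
  = (22/61)    [83 ≡ 22 mod 61]
  = -(11/61)    [61 ≡ 5 mod 8 ⇒ (2/61) = -1]
  = -(61/11)    [QR: 61 ≡ 1 mod 4, sign kept]
  = -(6/11)    [61 ≡ 6 mod 11]
  = (3/11)    [11 ≡ 3 mod 8 ⇒ (2/11) = -1]
  = -(11/3)    [QR: both ≡ 3 mod 4, sign flips]
  = -(2/3)    [11 ≡ 2 mod 3]
  = (1/3)    [3 ≡ 3 mod 8 ⇒ (2/3) = -1]
  = 1    [(1/3) = 1]
The Legendre symbol is 1, so x^2 ≡ 144 (mod 83) has solution.

yes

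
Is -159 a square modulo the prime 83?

Pull out -1: (-159/83) = (-1/83)·(159/83). Since 83 ≡ 3 (mod 4), (-1/83) = -1. Now have -(159/83).
Reduce the numerator: 159 ≡ 76 (mod 83), so (159/83) = (76/83).
Factor out 2: 76 = 2^2·19. Since 83 ≡ 3 (mod 8), (2/83) = -1, and (2/83)^2 = +1. Now have -(19/83).
Both 19 ≡ 3 and 83 ≡ 3 (mod 4), so reciprocity gives (19/83) = -(83/19). Reduce: 83 ≡ 7 (mod 19). Now have (7/19).
Both 7 ≡ 3 and 19 ≡ 3 (mod 4), so reciprocity gives (7/19) = -(19/7). Reduce: 19 ≡ 5 (mod 7). Now have -(5/7).
5 ≡ 1 (mod 4), so quadratic reciprocity gives (5/7) = (7/5). Reduce: 7 ≡ 2 (mod 5). Now have -(2/5).
Factor out 2: 2 = 2. Since 5 ≡ 5 (mod 8), (2/5) = -1. Now have (1/5).
(1/5) = 1. Collecting the sign factors: 1.
(-159/83) = 1, and 83 is prime, so -159 is a quadratic residue mod 83.

yes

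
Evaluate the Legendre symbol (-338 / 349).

(-338 / 349)
  = (338 / 349)    [349 ≡ 1 mod 4 ⇒ (-1 / 349) = +1]
  = -(169 / 349)    [349 ≡ 5 mod 8 ⇒ (2 / 349) = -1]
  = -(349 / 169)    [QR: 169 ≡ 1 mod 4, sign kept]
  = -(11 / 169)    [349 ≡ 11 mod 169]
  = -(169 / 11)    [QR: 169 ≡ 1 mod 4, sign kept]
  = -(4 / 11)    [169 ≡ 4 mod 11]
  = -(1 / 11)    [11 ≡ 3 mod 8 ⇒ (2 / 11)^2 = +1]
  = -1    [(1 / 11) = 1]

-1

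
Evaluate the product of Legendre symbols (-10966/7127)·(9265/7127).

-1

By multiplicativity, (-10966·9265/7127) = (-10966/7127)·(9265/7127).
First factor (-10966/7127):
(-10966/7127)
  = -(10966/7127)    [7127 ≡ 3 mod 4 ⇒ (-1/7127) = -1]
  = -(3839/7127)    [10966 ≡ 3839 mod 7127]
  = (7127/3839)    [QR: both ≡ 3 mod 4, sign flips]
  = (3288/3839)    [7127 ≡ 3288 mod 3839]
  = (411/3839)    [3839 ≡ 7 mod 8 ⇒ (2/3839)^3 = +1]
  = -(3839/411)    [QR: both ≡ 3 mod 4, sign flips]
  = -(140/411)    [3839 ≡ 140 mod 411]
  = -(35/411)    [411 ≡ 3 mod 8 ⇒ (2/411)^2 = +1]
  = (411/35)    [QR: both ≡ 3 mod 4, sign flips]
  = (26/35)    [411 ≡ 26 mod 35]
  = -(13/35)    [35 ≡ 3 mod 8 ⇒ (2/35) = -1]
  = -(35/13)    [QR: 13 ≡ 1 mod 4, sign kept]
  = -(9/13)    [35 ≡ 9 mod 13]
  = -(13/9)    [QR: 9 ≡ 1 mod 4, sign kept]
  = -(4/9)    [13 ≡ 4 mod 9]
  = -(1/9)    [9 ≡ 1 mod 8 ⇒ (2/9)^2 = +1]
  = -1    [(1/9) = 1]
Second factor (9265/7127):
(9265/7127)
  = (2138/7127)    [9265 ≡ 2138 mod 7127]
  = (1069/7127)    [7127 ≡ 7 mod 8 ⇒ (2/7127) = +1]
  = (7127/1069)    [QR: 1069 ≡ 1 mod 4, sign kept]
  = (713/1069)    [7127 ≡ 713 mod 1069]
  = (1069/713)    [QR: 713 ≡ 1 mod 4, sign kept]
  = (356/713)    [1069 ≡ 356 mod 713]
  = (89/713)    [713 ≡ 1 mod 8 ⇒ (2/713)^2 = +1]
  = (713/89)    [QR: 89 ≡ 1 mod 4, sign kept]
  = (1/89)    [713 ≡ 1 mod 89]
  = 1    [(1/89) = 1]
Product: (-1)·(1) = -1.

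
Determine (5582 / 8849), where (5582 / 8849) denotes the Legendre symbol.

-1

(5582 / 8849)
  = (2791 / 8849)    [8849 ≡ 1 mod 8 ⇒ (2 / 8849) = +1]
  = (8849 / 2791)    [QR: 8849 ≡ 1 mod 4, sign kept]
  = (476 / 2791)    [8849 ≡ 476 mod 2791]
  = (119 / 2791)    [2791 ≡ 7 mod 8 ⇒ (2 / 2791)^2 = +1]
  = -(2791 / 119)    [QR: both ≡ 3 mod 4, sign flips]
  = -(54 / 119)    [2791 ≡ 54 mod 119]
  = -(27 / 119)    [119 ≡ 7 mod 8 ⇒ (2 / 119) = +1]
  = (119 / 27)    [QR: both ≡ 3 mod 4, sign flips]
  = (11 / 27)    [119 ≡ 11 mod 27]
  = -(27 / 11)    [QR: both ≡ 3 mod 4, sign flips]
  = -(5 / 11)    [27 ≡ 5 mod 11]
  = -(11 / 5)    [QR: 5 ≡ 1 mod 4, sign kept]
  = -(1 / 5)    [11 ≡ 1 mod 5]
  = -1    [(1 / 5) = 1]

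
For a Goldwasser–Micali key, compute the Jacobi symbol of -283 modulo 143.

Reduce the numerator: -283 ≡ 3 (mod 143), so (-283/143) = (3/143).
Both 3 ≡ 3 and 143 ≡ 3 (mod 4), so reciprocity gives (3/143) = -(143/3). Reduce: 143 ≡ 2 (mod 3). Now have -(2/3).
Factor out 2: 2 = 2. Since 3 ≡ 3 (mod 8), (2/3) = -1. Now have (1/3).
(1/3) = 1. Collecting the sign factors: 1.

1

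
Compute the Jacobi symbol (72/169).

1

Factor out 2: 72 = 2^3·9. Since 169 ≡ 1 (mod 8), (2/169) = +1, and (2/169)^3 = +1. Now have (9/169).
9 ≡ 1 (mod 4), so quadratic reciprocity gives (9/169) = (169/9). Reduce: 169 ≡ 7 (mod 9). Now have (7/9).
9 ≡ 1 (mod 4), so quadratic reciprocity gives (7/9) = (9/7). Reduce: 9 ≡ 2 (mod 7). Now have (2/7).
Factor out 2: 2 = 2. Since 7 ≡ 7 (mod 8), (2/7) = +1. Now have (1/7).
(1/7) = 1. Collecting the sign factors: 1.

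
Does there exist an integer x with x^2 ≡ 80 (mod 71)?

Reduce the numerator: 80 ≡ 9 (mod 71), so (80|71) = (9|71).
9 ≡ 1 (mod 4), so quadratic reciprocity gives (9|71) = (71|9). Reduce: 71 ≡ 8 (mod 9). Now have (8|9).
Factor out 2: 8 = 2^3. Since 9 ≡ 1 (mod 8), (2|9) = +1, and (2|9)^3 = +1. Now have (1|9).
(1|9) = 1. Collecting the sign factors: 1.
The Legendre symbol is 1, so x^2 ≡ 80 (mod 71) has solution.

yes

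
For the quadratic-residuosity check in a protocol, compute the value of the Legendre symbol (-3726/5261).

(-3726/5261)
  = (3726/5261)    [5261 ≡ 1 mod 4 ⇒ (-1/5261) = +1]
  = -(1863/5261)    [5261 ≡ 5 mod 8 ⇒ (2/5261) = -1]
  = -(5261/1863)    [QR: 5261 ≡ 1 mod 4, sign kept]
  = -(1535/1863)    [5261 ≡ 1535 mod 1863]
  = (1863/1535)    [QR: both ≡ 3 mod 4, sign flips]
  = (328/1535)    [1863 ≡ 328 mod 1535]
  = (41/1535)    [1535 ≡ 7 mod 8 ⇒ (2/1535)^3 = +1]
  = (1535/41)    [QR: 41 ≡ 1 mod 4, sign kept]
  = (18/41)    [1535 ≡ 18 mod 41]
  = (9/41)    [41 ≡ 1 mod 8 ⇒ (2/41) = +1]
  = (41/9)    [QR: 9 ≡ 1 mod 4, sign kept]
  = (5/9)    [41 ≡ 5 mod 9]
  = (9/5)    [QR: 5 ≡ 1 mod 4, sign kept]
  = (4/5)    [9 ≡ 4 mod 5]
  = (1/5)    [5 ≡ 5 mod 8 ⇒ (2/5)^2 = +1]
  = 1    [(1/5) = 1]

1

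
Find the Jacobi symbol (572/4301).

Factor out 2: 572 = 2^2·143. Since 4301 ≡ 5 (mod 8), (2/4301) = -1, and (2/4301)^2 = +1. Now have (143/4301).
4301 ≡ 1 (mod 4), so quadratic reciprocity gives (143/4301) = (4301/143). Reduce: 4301 ≡ 11 (mod 143). Now have (11/143).
Both 11 ≡ 3 and 143 ≡ 3 (mod 4), so reciprocity gives (11/143) = -(143/11). Reduce: 143 ≡ 0 (mod 11). Now have -(0/11).
The numerator is now 0 with denominator 11 > 1: the symbol is 0.

0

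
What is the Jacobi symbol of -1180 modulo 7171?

(-1180 / 7171)
  = (5991 / 7171)    [-1180 ≡ 5991 mod 7171]
  = -(7171 / 5991)    [QR: both ≡ 3 mod 4, sign flips]
  = -(1180 / 5991)    [7171 ≡ 1180 mod 5991]
  = -(295 / 5991)    [5991 ≡ 7 mod 8 ⇒ (2 / 5991)^2 = +1]
  = (5991 / 295)    [QR: both ≡ 3 mod 4, sign flips]
  = (91 / 295)    [5991 ≡ 91 mod 295]
  = -(295 / 91)    [QR: both ≡ 3 mod 4, sign flips]
  = -(22 / 91)    [295 ≡ 22 mod 91]
  = (11 / 91)    [91 ≡ 3 mod 8 ⇒ (2 / 91) = -1]
  = -(91 / 11)    [QR: both ≡ 3 mod 4, sign flips]
  = -(3 / 11)    [91 ≡ 3 mod 11]
  = (11 / 3)    [QR: both ≡ 3 mod 4, sign flips]
  = (2 / 3)    [11 ≡ 2 mod 3]
  = -(1 / 3)    [3 ≡ 3 mod 8 ⇒ (2 / 3) = -1]
  = -1    [(1 / 3) = 1]

-1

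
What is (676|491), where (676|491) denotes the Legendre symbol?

(676|491)
  = (185|491)    [676 ≡ 185 mod 491]
  = (491|185)    [QR: 185 ≡ 1 mod 4, sign kept]
  = (121|185)    [491 ≡ 121 mod 185]
  = (185|121)    [QR: 121 ≡ 1 mod 4, sign kept]
  = (64|121)    [185 ≡ 64 mod 121]
  = (1|121)    [121 ≡ 1 mod 8 ⇒ (2|121)^6 = +1]
  = 1    [(1|121) = 1]

1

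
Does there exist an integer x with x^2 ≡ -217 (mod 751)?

Reduce the numerator: -217 ≡ 534 (mod 751), so (-217|751) = (534|751).
Factor out 2: 534 = 2·267. Since 751 ≡ 7 (mod 8), (2|751) = +1. Now have (267|751).
Both 267 ≡ 3 and 751 ≡ 3 (mod 4), so reciprocity gives (267|751) = -(751|267). Reduce: 751 ≡ 217 (mod 267). Now have -(217|267).
217 ≡ 1 (mod 4), so quadratic reciprocity gives (217|267) = (267|217). Reduce: 267 ≡ 50 (mod 217). Now have -(50|217).
Factor out 2: 50 = 2·25. Since 217 ≡ 1 (mod 8), (2|217) = +1. Now have -(25|217).
25 ≡ 1 (mod 4), so quadratic reciprocity gives (25|217) = (217|25). Reduce: 217 ≡ 17 (mod 25). Now have -(17|25).
17 ≡ 1 (mod 4), so quadratic reciprocity gives (17|25) = (25|17). Reduce: 25 ≡ 8 (mod 17). Now have -(8|17).
Factor out 2: 8 = 2^3. Since 17 ≡ 1 (mod 8), (2|17) = +1, and (2|17)^3 = +1. Now have -(1|17).
(1|17) = 1. Collecting the sign factors: -1.
The Legendre symbol is -1, so x^2 ≡ -217 (mod 751) has no solution.

no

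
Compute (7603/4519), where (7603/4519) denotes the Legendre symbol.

Reduce the numerator: 7603 ≡ 3084 (mod 4519), so (7603/4519) = (3084/4519).
Factor out 2: 3084 = 2^2·771. Since 4519 ≡ 7 (mod 8), (2/4519) = +1, and (2/4519)^2 = +1. Now have (771/4519).
Both 771 ≡ 3 and 4519 ≡ 3 (mod 4), so reciprocity gives (771/4519) = -(4519/771). Reduce: 4519 ≡ 664 (mod 771). Now have -(664/771).
Factor out 2: 664 = 2^3·83. Since 771 ≡ 3 (mod 8), (2/771) = -1, and (2/771)^3 = -1. Now have (83/771).
Both 83 ≡ 3 and 771 ≡ 3 (mod 4), so reciprocity gives (83/771) = -(771/83). Reduce: 771 ≡ 24 (mod 83). Now have -(24/83).
Factor out 2: 24 = 2^3·3. Since 83 ≡ 3 (mod 8), (2/83) = -1, and (2/83)^3 = -1. Now have (3/83).
Both 3 ≡ 3 and 83 ≡ 3 (mod 4), so reciprocity gives (3/83) = -(83/3). Reduce: 83 ≡ 2 (mod 3). Now have -(2/3).
Factor out 2: 2 = 2. Since 3 ≡ 3 (mod 8), (2/3) = -1. Now have (1/3).
(1/3) = 1. Collecting the sign factors: 1.

1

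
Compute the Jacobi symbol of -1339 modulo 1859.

Reduce the numerator: -1339 ≡ 520 (mod 1859), so (-1339|1859) = (520|1859).
Factor out 2: 520 = 2^3·65. Since 1859 ≡ 3 (mod 8), (2|1859) = -1, and (2|1859)^3 = -1. Now have -(65|1859).
65 ≡ 1 (mod 4), so quadratic reciprocity gives (65|1859) = (1859|65). Reduce: 1859 ≡ 39 (mod 65). Now have -(39|65).
65 ≡ 1 (mod 4), so quadratic reciprocity gives (39|65) = (65|39). Reduce: 65 ≡ 26 (mod 39). Now have -(26|39).
Factor out 2: 26 = 2·13. Since 39 ≡ 7 (mod 8), (2|39) = +1. Now have -(13|39).
13 ≡ 1 (mod 4), so quadratic reciprocity gives (13|39) = (39|13). Reduce: 39 ≡ 0 (mod 13). Now have -(0|13).
The numerator is now 0 with denominator 13 > 1: the symbol is 0.

0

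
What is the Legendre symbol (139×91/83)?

1

By multiplicativity, (139·91/83) = (139/83)·(91/83).
First factor (139/83):
(139/83)
  = (56/83)    [139 ≡ 56 mod 83]
  = -(7/83)    [83 ≡ 3 mod 8 ⇒ (2/83)^3 = -1]
  = (83/7)    [QR: both ≡ 3 mod 4, sign flips]
  = (6/7)    [83 ≡ 6 mod 7]
  = (3/7)    [7 ≡ 7 mod 8 ⇒ (2/7) = +1]
  = -(7/3)    [QR: both ≡ 3 mod 4, sign flips]
  = -(1/3)    [7 ≡ 1 mod 3]
  = -1    [(1/3) = 1]
Second factor (91/83):
(91/83)
  = (8/83)    [91 ≡ 8 mod 83]
  = -(1/83)    [83 ≡ 3 mod 8 ⇒ (2/83)^3 = -1]
  = -1    [(1/83) = 1]
Product: (-1)·(-1) = 1.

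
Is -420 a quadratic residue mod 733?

(-420/733)
  = (313/733)    [-420 ≡ 313 mod 733]
  = (733/313)    [QR: 313 ≡ 1 mod 4, sign kept]
  = (107/313)    [733 ≡ 107 mod 313]
  = (313/107)    [QR: 313 ≡ 1 mod 4, sign kept]
  = (99/107)    [313 ≡ 99 mod 107]
  = -(107/99)    [QR: both ≡ 3 mod 4, sign flips]
  = -(8/99)    [107 ≡ 8 mod 99]
  = (1/99)    [99 ≡ 3 mod 8 ⇒ (2/99)^3 = -1]
  = 1    [(1/99) = 1]
The Legendre symbol is 1, so x^2 ≡ -420 (mod 733) has solution.

yes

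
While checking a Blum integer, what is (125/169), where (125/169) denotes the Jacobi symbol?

(125/169)
  = (169/125)    [QR: 125 ≡ 1 mod 4, sign kept]
  = (44/125)    [169 ≡ 44 mod 125]
  = (11/125)    [125 ≡ 5 mod 8 ⇒ (2/125)^2 = +1]
  = (125/11)    [QR: 125 ≡ 1 mod 4, sign kept]
  = (4/11)    [125 ≡ 4 mod 11]
  = (1/11)    [11 ≡ 3 mod 8 ⇒ (2/11)^2 = +1]
  = 1    [(1/11) = 1]

1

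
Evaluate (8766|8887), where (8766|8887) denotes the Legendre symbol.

-1

Factor out 2: 8766 = 2·4383. Since 8887 ≡ 7 (mod 8), (2|8887) = +1. Now have (4383|8887).
Both 4383 ≡ 3 and 8887 ≡ 3 (mod 4), so reciprocity gives (4383|8887) = -(8887|4383). Reduce: 8887 ≡ 121 (mod 4383). Now have -(121|4383).
121 ≡ 1 (mod 4), so quadratic reciprocity gives (121|4383) = (4383|121). Reduce: 4383 ≡ 27 (mod 121). Now have -(27|121).
121 ≡ 1 (mod 4), so quadratic reciprocity gives (27|121) = (121|27). Reduce: 121 ≡ 13 (mod 27). Now have -(13|27).
13 ≡ 1 (mod 4), so quadratic reciprocity gives (13|27) = (27|13). Reduce: 27 ≡ 1 (mod 13). Now have -(1|13).
(1|13) = 1. Collecting the sign factors: -1.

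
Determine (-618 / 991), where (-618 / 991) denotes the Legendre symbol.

(-618 / 991)
  = -(618 / 991)    [991 ≡ 3 mod 4 ⇒ (-1 / 991) = -1]
  = -(309 / 991)    [991 ≡ 7 mod 8 ⇒ (2 / 991) = +1]
  = -(991 / 309)    [QR: 309 ≡ 1 mod 4, sign kept]
  = -(64 / 309)    [991 ≡ 64 mod 309]
  = -(1 / 309)    [309 ≡ 5 mod 8 ⇒ (2 / 309)^6 = +1]
  = -1    [(1 / 309) = 1]

-1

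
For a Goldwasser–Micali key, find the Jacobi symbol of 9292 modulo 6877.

(9292 / 6877)
  = (2415 / 6877)    [9292 ≡ 2415 mod 6877]
  = (6877 / 2415)    [QR: 6877 ≡ 1 mod 4, sign kept]
  = (2047 / 2415)    [6877 ≡ 2047 mod 2415]
  = -(2415 / 2047)    [QR: both ≡ 3 mod 4, sign flips]
  = -(368 / 2047)    [2415 ≡ 368 mod 2047]
  = -(23 / 2047)    [2047 ≡ 7 mod 8 ⇒ (2 / 2047)^4 = +1]
  = (2047 / 23)    [QR: both ≡ 3 mod 4, sign flips]
  = (0 / 23)    [2047 ≡ 0 mod 23]
  = 0    [numerator 0, gcd > 1]

0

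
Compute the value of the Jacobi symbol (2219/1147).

(2219/1147)
  = (1072/1147)    [2219 ≡ 1072 mod 1147]
  = (67/1147)    [1147 ≡ 3 mod 8 ⇒ (2/1147)^4 = +1]
  = -(1147/67)    [QR: both ≡ 3 mod 4, sign flips]
  = -(8/67)    [1147 ≡ 8 mod 67]
  = (1/67)    [67 ≡ 3 mod 8 ⇒ (2/67)^3 = -1]
  = 1    [(1/67) = 1]

1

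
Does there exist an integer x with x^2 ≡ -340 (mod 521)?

no

Reduce the numerator: -340 ≡ 181 (mod 521), so (-340|521) = (181|521).
181 ≡ 1 (mod 4), so quadratic reciprocity gives (181|521) = (521|181). Reduce: 521 ≡ 159 (mod 181). Now have (159|181).
181 ≡ 1 (mod 4), so quadratic reciprocity gives (159|181) = (181|159). Reduce: 181 ≡ 22 (mod 159). Now have (22|159).
Factor out 2: 22 = 2·11. Since 159 ≡ 7 (mod 8), (2|159) = +1. Now have (11|159).
Both 11 ≡ 3 and 159 ≡ 3 (mod 4), so reciprocity gives (11|159) = -(159|11). Reduce: 159 ≡ 5 (mod 11). Now have -(5|11).
5 ≡ 1 (mod 4), so quadratic reciprocity gives (5|11) = (11|5). Reduce: 11 ≡ 1 (mod 5). Now have -(1|5).
(1|5) = 1. Collecting the sign factors: -1.
(-340|521) = -1, and 521 is prime, so -340 is not a quadratic residue mod 521.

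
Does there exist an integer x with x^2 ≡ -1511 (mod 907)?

yes

Reduce the numerator: -1511 ≡ 303 (mod 907), so (-1511|907) = (303|907).
Both 303 ≡ 3 and 907 ≡ 3 (mod 4), so reciprocity gives (303|907) = -(907|303). Reduce: 907 ≡ 301 (mod 303). Now have -(301|303).
301 ≡ 1 (mod 4), so quadratic reciprocity gives (301|303) = (303|301). Reduce: 303 ≡ 2 (mod 301). Now have -(2|301).
Factor out 2: 2 = 2. Since 301 ≡ 5 (mod 8), (2|301) = -1. Now have (1|301).
(1|301) = 1. Collecting the sign factors: 1.
The Legendre symbol is 1, so x^2 ≡ -1511 (mod 907) has solution.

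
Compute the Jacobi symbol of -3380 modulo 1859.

(-3380/1859)
  = -(3380/1859)    [1859 ≡ 3 mod 4 ⇒ (-1/1859) = -1]
  = -(1521/1859)    [3380 ≡ 1521 mod 1859]
  = -(1859/1521)    [QR: 1521 ≡ 1 mod 4, sign kept]
  = -(338/1521)    [1859 ≡ 338 mod 1521]
  = -(169/1521)    [1521 ≡ 1 mod 8 ⇒ (2/1521) = +1]
  = -(1521/169)    [QR: 169 ≡ 1 mod 4, sign kept]
  = -(0/169)    [1521 ≡ 0 mod 169]
  = 0    [numerator 0, gcd > 1]

0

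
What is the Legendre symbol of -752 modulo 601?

(-752/601)
  = (752/601)    [601 ≡ 1 mod 4 ⇒ (-1/601) = +1]
  = (151/601)    [752 ≡ 151 mod 601]
  = (601/151)    [QR: 601 ≡ 1 mod 4, sign kept]
  = (148/151)    [601 ≡ 148 mod 151]
  = (37/151)    [151 ≡ 7 mod 8 ⇒ (2/151)^2 = +1]
  = (151/37)    [QR: 37 ≡ 1 mod 4, sign kept]
  = (3/37)    [151 ≡ 3 mod 37]
  = (37/3)    [QR: 37 ≡ 1 mod 4, sign kept]
  = (1/3)    [37 ≡ 1 mod 3]
  = 1    [(1/3) = 1]

1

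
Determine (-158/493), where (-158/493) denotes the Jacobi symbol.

Reduce the numerator: -158 ≡ 335 (mod 493), so (-158/493) = (335/493).
493 ≡ 1 (mod 4), so quadratic reciprocity gives (335/493) = (493/335). Reduce: 493 ≡ 158 (mod 335). Now have (158/335).
Factor out 2: 158 = 2·79. Since 335 ≡ 7 (mod 8), (2/335) = +1. Now have (79/335).
Both 79 ≡ 3 and 335 ≡ 3 (mod 4), so reciprocity gives (79/335) = -(335/79). Reduce: 335 ≡ 19 (mod 79). Now have -(19/79).
Both 19 ≡ 3 and 79 ≡ 3 (mod 4), so reciprocity gives (19/79) = -(79/19). Reduce: 79 ≡ 3 (mod 19). Now have (3/19).
Both 3 ≡ 3 and 19 ≡ 3 (mod 4), so reciprocity gives (3/19) = -(19/3). Reduce: 19 ≡ 1 (mod 3). Now have -(1/3).
(1/3) = 1. Collecting the sign factors: -1.

-1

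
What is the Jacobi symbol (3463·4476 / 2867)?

1

By multiplicativity, (3463·4476 / 2867) = (3463 / 2867)·(4476 / 2867).
First factor (3463 / 2867):
(3463 / 2867)
  = (596 / 2867)    [3463 ≡ 596 mod 2867]
  = (149 / 2867)    [2867 ≡ 3 mod 8 ⇒ (2 / 2867)^2 = +1]
  = (2867 / 149)    [QR: 149 ≡ 1 mod 4, sign kept]
  = (36 / 149)    [2867 ≡ 36 mod 149]
  = (9 / 149)    [149 ≡ 5 mod 8 ⇒ (2 / 149)^2 = +1]
  = (149 / 9)    [QR: 9 ≡ 1 mod 4, sign kept]
  = (5 / 9)    [149 ≡ 5 mod 9]
  = (9 / 5)    [QR: 5 ≡ 1 mod 4, sign kept]
  = (4 / 5)    [9 ≡ 4 mod 5]
  = (1 / 5)    [5 ≡ 5 mod 8 ⇒ (2 / 5)^2 = +1]
  = 1    [(1 / 5) = 1]
Second factor (4476 / 2867):
(4476 / 2867)
  = (1609 / 2867)    [4476 ≡ 1609 mod 2867]
  = (2867 / 1609)    [QR: 1609 ≡ 1 mod 4, sign kept]
  = (1258 / 1609)    [2867 ≡ 1258 mod 1609]
  = (629 / 1609)    [1609 ≡ 1 mod 8 ⇒ (2 / 1609) = +1]
  = (1609 / 629)    [QR: 629 ≡ 1 mod 4, sign kept]
  = (351 / 629)    [1609 ≡ 351 mod 629]
  = (629 / 351)    [QR: 629 ≡ 1 mod 4, sign kept]
  = (278 / 351)    [629 ≡ 278 mod 351]
  = (139 / 351)    [351 ≡ 7 mod 8 ⇒ (2 / 351) = +1]
  = -(351 / 139)    [QR: both ≡ 3 mod 4, sign flips]
  = -(73 / 139)    [351 ≡ 73 mod 139]
  = -(139 / 73)    [QR: 73 ≡ 1 mod 4, sign kept]
  = -(66 / 73)    [139 ≡ 66 mod 73]
  = -(33 / 73)    [73 ≡ 1 mod 8 ⇒ (2 / 73) = +1]
  = -(73 / 33)    [QR: 33 ≡ 1 mod 4, sign kept]
  = -(7 / 33)    [73 ≡ 7 mod 33]
  = -(33 / 7)    [QR: 33 ≡ 1 mod 4, sign kept]
  = -(5 / 7)    [33 ≡ 5 mod 7]
  = -(7 / 5)    [QR: 5 ≡ 1 mod 4, sign kept]
  = -(2 / 5)    [7 ≡ 2 mod 5]
  = (1 / 5)    [5 ≡ 5 mod 8 ⇒ (2 / 5) = -1]
  = 1    [(1 / 5) = 1]
Product: (1)·(1) = 1.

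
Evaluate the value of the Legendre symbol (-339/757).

Reduce the numerator: -339 ≡ 418 (mod 757), so (-339/757) = (418/757).
Factor out 2: 418 = 2·209. Since 757 ≡ 5 (mod 8), (2/757) = -1. Now have -(209/757).
209 ≡ 1 (mod 4), so quadratic reciprocity gives (209/757) = (757/209). Reduce: 757 ≡ 130 (mod 209). Now have -(130/209).
Factor out 2: 130 = 2·65. Since 209 ≡ 1 (mod 8), (2/209) = +1. Now have -(65/209).
65 ≡ 1 (mod 4), so quadratic reciprocity gives (65/209) = (209/65). Reduce: 209 ≡ 14 (mod 65). Now have -(14/65).
Factor out 2: 14 = 2·7. Since 65 ≡ 1 (mod 8), (2/65) = +1. Now have -(7/65).
65 ≡ 1 (mod 4), so quadratic reciprocity gives (7/65) = (65/7). Reduce: 65 ≡ 2 (mod 7). Now have -(2/7).
Factor out 2: 2 = 2. Since 7 ≡ 7 (mod 8), (2/7) = +1. Now have -(1/7).
(1/7) = 1. Collecting the sign factors: -1.

-1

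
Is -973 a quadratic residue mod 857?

yes

(-973|857)
  = (741|857)    [-973 ≡ 741 mod 857]
  = (857|741)    [QR: 741 ≡ 1 mod 4, sign kept]
  = (116|741)    [857 ≡ 116 mod 741]
  = (29|741)    [741 ≡ 5 mod 8 ⇒ (2|741)^2 = +1]
  = (741|29)    [QR: 29 ≡ 1 mod 4, sign kept]
  = (16|29)    [741 ≡ 16 mod 29]
  = (1|29)    [29 ≡ 5 mod 8 ⇒ (2|29)^4 = +1]
  = 1    [(1|29) = 1]
The Legendre symbol is 1, so x^2 ≡ -973 (mod 857) has solution.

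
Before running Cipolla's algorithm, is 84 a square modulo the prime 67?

(84|67)
  = (17|67)    [84 ≡ 17 mod 67]
  = (67|17)    [QR: 17 ≡ 1 mod 4, sign kept]
  = (16|17)    [67 ≡ 16 mod 17]
  = (1|17)    [17 ≡ 1 mod 8 ⇒ (2|17)^4 = +1]
  = 1    [(1|17) = 1]
(84|67) = 1, and 67 is prime, so 84 is a quadratic residue mod 67.

yes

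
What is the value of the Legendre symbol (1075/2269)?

-1

(1075/2269)
  = (2269/1075)    [QR: 2269 ≡ 1 mod 4, sign kept]
  = (119/1075)    [2269 ≡ 119 mod 1075]
  = -(1075/119)    [QR: both ≡ 3 mod 4, sign flips]
  = -(4/119)    [1075 ≡ 4 mod 119]
  = -(1/119)    [119 ≡ 7 mod 8 ⇒ (2/119)^2 = +1]
  = -1    [(1/119) = 1]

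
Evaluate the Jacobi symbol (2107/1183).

Reduce the numerator: 2107 ≡ 924 (mod 1183), so (2107/1183) = (924/1183).
Factor out 2: 924 = 2^2·231. Since 1183 ≡ 7 (mod 8), (2/1183) = +1, and (2/1183)^2 = +1. Now have (231/1183).
Both 231 ≡ 3 and 1183 ≡ 3 (mod 4), so reciprocity gives (231/1183) = -(1183/231). Reduce: 1183 ≡ 28 (mod 231). Now have -(28/231).
Factor out 2: 28 = 2^2·7. Since 231 ≡ 7 (mod 8), (2/231) = +1, and (2/231)^2 = +1. Now have -(7/231).
Both 7 ≡ 3 and 231 ≡ 3 (mod 4), so reciprocity gives (7/231) = -(231/7). Reduce: 231 ≡ 0 (mod 7). Now have (0/7).
The numerator is now 0 with denominator 7 > 1: the symbol is 0.

0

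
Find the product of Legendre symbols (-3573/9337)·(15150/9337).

By multiplicativity, (-3573·15150/9337) = (-3573/9337)·(15150/9337).
First factor (-3573/9337):
(-3573/9337)
  = (3573/9337)    [9337 ≡ 1 mod 4 ⇒ (-1/9337) = +1]
  = (9337/3573)    [QR: 3573 ≡ 1 mod 4, sign kept]
  = (2191/3573)    [9337 ≡ 2191 mod 3573]
  = (3573/2191)    [QR: 3573 ≡ 1 mod 4, sign kept]
  = (1382/2191)    [3573 ≡ 1382 mod 2191]
  = (691/2191)    [2191 ≡ 7 mod 8 ⇒ (2/2191) = +1]
  = -(2191/691)    [QR: both ≡ 3 mod 4, sign flips]
  = -(118/691)    [2191 ≡ 118 mod 691]
  = (59/691)    [691 ≡ 3 mod 8 ⇒ (2/691) = -1]
  = -(691/59)    [QR: both ≡ 3 mod 4, sign flips]
  = -(42/59)    [691 ≡ 42 mod 59]
  = (21/59)    [59 ≡ 3 mod 8 ⇒ (2/59) = -1]
  = (59/21)    [QR: 21 ≡ 1 mod 4, sign kept]
  = (17/21)    [59 ≡ 17 mod 21]
  = (21/17)    [QR: 17 ≡ 1 mod 4, sign kept]
  = (4/17)    [21 ≡ 4 mod 17]
  = (1/17)    [17 ≡ 1 mod 8 ⇒ (2/17)^2 = +1]
  = 1    [(1/17) = 1]
Second factor (15150/9337):
(15150/9337)
  = (5813/9337)    [15150 ≡ 5813 mod 9337]
  = (9337/5813)    [QR: 5813 ≡ 1 mod 4, sign kept]
  = (3524/5813)    [9337 ≡ 3524 mod 5813]
  = (881/5813)    [5813 ≡ 5 mod 8 ⇒ (2/5813)^2 = +1]
  = (5813/881)    [QR: 881 ≡ 1 mod 4, sign kept]
  = (527/881)    [5813 ≡ 527 mod 881]
  = (881/527)    [QR: 881 ≡ 1 mod 4, sign kept]
  = (354/527)    [881 ≡ 354 mod 527]
  = (177/527)    [527 ≡ 7 mod 8 ⇒ (2/527) = +1]
  = (527/177)    [QR: 177 ≡ 1 mod 4, sign kept]
  = (173/177)    [527 ≡ 173 mod 177]
  = (177/173)    [QR: 173 ≡ 1 mod 4, sign kept]
  = (4/173)    [177 ≡ 4 mod 173]
  = (1/173)    [173 ≡ 5 mod 8 ⇒ (2/173)^2 = +1]
  = 1    [(1/173) = 1]
Product: (1)·(1) = 1.

1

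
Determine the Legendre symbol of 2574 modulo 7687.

-1

Factor out 2: 2574 = 2·1287. Since 7687 ≡ 7 (mod 8), (2/7687) = +1. Now have (1287/7687).
Both 1287 ≡ 3 and 7687 ≡ 3 (mod 4), so reciprocity gives (1287/7687) = -(7687/1287). Reduce: 7687 ≡ 1252 (mod 1287). Now have -(1252/1287).
Factor out 2: 1252 = 2^2·313. Since 1287 ≡ 7 (mod 8), (2/1287) = +1, and (2/1287)^2 = +1. Now have -(313/1287).
313 ≡ 1 (mod 4), so quadratic reciprocity gives (313/1287) = (1287/313). Reduce: 1287 ≡ 35 (mod 313). Now have -(35/313).
313 ≡ 1 (mod 4), so quadratic reciprocity gives (35/313) = (313/35). Reduce: 313 ≡ 33 (mod 35). Now have -(33/35).
33 ≡ 1 (mod 4), so quadratic reciprocity gives (33/35) = (35/33). Reduce: 35 ≡ 2 (mod 33). Now have -(2/33).
Factor out 2: 2 = 2. Since 33 ≡ 1 (mod 8), (2/33) = +1. Now have -(1/33).
(1/33) = 1. Collecting the sign factors: -1.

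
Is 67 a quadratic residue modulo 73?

yes

73 ≡ 1 (mod 4), so quadratic reciprocity gives (67/73) = (73/67). Reduce: 73 ≡ 6 (mod 67). Now have (6/67).
Factor out 2: 6 = 2·3. Since 67 ≡ 3 (mod 8), (2/67) = -1. Now have -(3/67).
Both 3 ≡ 3 and 67 ≡ 3 (mod 4), so reciprocity gives (3/67) = -(67/3). Reduce: 67 ≡ 1 (mod 3). Now have (1/3).
(1/3) = 1. Collecting the sign factors: 1.
(67/73) = 1, and 73 is prime, so 67 is a quadratic residue mod 73.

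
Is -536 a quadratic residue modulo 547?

(-536/547)
  = (11/547)    [-536 ≡ 11 mod 547]
  = -(547/11)    [QR: both ≡ 3 mod 4, sign flips]
  = -(8/11)    [547 ≡ 8 mod 11]
  = (1/11)    [11 ≡ 3 mod 8 ⇒ (2/11)^3 = -1]
  = 1    [(1/11) = 1]
The Legendre symbol is 1, so x^2 ≡ -536 (mod 547) has solution.

yes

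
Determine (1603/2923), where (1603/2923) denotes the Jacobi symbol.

1

Both 1603 ≡ 3 and 2923 ≡ 3 (mod 4), so reciprocity gives (1603/2923) = -(2923/1603). Reduce: 2923 ≡ 1320 (mod 1603). Now have -(1320/1603).
Factor out 2: 1320 = 2^3·165. Since 1603 ≡ 3 (mod 8), (2/1603) = -1, and (2/1603)^3 = -1. Now have (165/1603).
165 ≡ 1 (mod 4), so quadratic reciprocity gives (165/1603) = (1603/165). Reduce: 1603 ≡ 118 (mod 165). Now have (118/165).
Factor out 2: 118 = 2·59. Since 165 ≡ 5 (mod 8), (2/165) = -1. Now have -(59/165).
165 ≡ 1 (mod 4), so quadratic reciprocity gives (59/165) = (165/59). Reduce: 165 ≡ 47 (mod 59). Now have -(47/59).
Both 47 ≡ 3 and 59 ≡ 3 (mod 4), so reciprocity gives (47/59) = -(59/47). Reduce: 59 ≡ 12 (mod 47). Now have (12/47).
Factor out 2: 12 = 2^2·3. Since 47 ≡ 7 (mod 8), (2/47) = +1, and (2/47)^2 = +1. Now have (3/47).
Both 3 ≡ 3 and 47 ≡ 3 (mod 4), so reciprocity gives (3/47) = -(47/3). Reduce: 47 ≡ 2 (mod 3). Now have -(2/3).
Factor out 2: 2 = 2. Since 3 ≡ 3 (mod 8), (2/3) = -1. Now have (1/3).
(1/3) = 1. Collecting the sign factors: 1.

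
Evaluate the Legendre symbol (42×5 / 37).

By multiplicativity, (42·5 / 37) = (42 / 37)·(5 / 37).
First factor (42 / 37):
Reduce the numerator: 42 ≡ 5 (mod 37), so (42 / 37) = (5 / 37).
5 ≡ 1 (mod 4), so quadratic reciprocity gives (5 / 37) = (37 / 5). Reduce: 37 ≡ 2 (mod 5). Now have (2 / 5).
Factor out 2: 2 = 2. Since 5 ≡ 5 (mod 8), (2 / 5) = -1. Now have -(1 / 5).
(1 / 5) = 1. Collecting the sign factors: -1.
Second factor (5 / 37):
5 ≡ 1 (mod 4), so quadratic reciprocity gives (5 / 37) = (37 / 5). Reduce: 37 ≡ 2 (mod 5). Now have (2 / 5).
Factor out 2: 2 = 2. Since 5 ≡ 5 (mod 8), (2 / 5) = -1. Now have -(1 / 5).
(1 / 5) = 1. Collecting the sign factors: -1.
Product: (-1)·(-1) = 1.

1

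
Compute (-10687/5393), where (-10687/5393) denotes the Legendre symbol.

Reduce the numerator: -10687 ≡ 99 (mod 5393), so (-10687/5393) = (99/5393).
5393 ≡ 1 (mod 4), so quadratic reciprocity gives (99/5393) = (5393/99). Reduce: 5393 ≡ 47 (mod 99). Now have (47/99).
Both 47 ≡ 3 and 99 ≡ 3 (mod 4), so reciprocity gives (47/99) = -(99/47). Reduce: 99 ≡ 5 (mod 47). Now have -(5/47).
5 ≡ 1 (mod 4), so quadratic reciprocity gives (5/47) = (47/5). Reduce: 47 ≡ 2 (mod 5). Now have -(2/5).
Factor out 2: 2 = 2. Since 5 ≡ 5 (mod 8), (2/5) = -1. Now have (1/5).
(1/5) = 1. Collecting the sign factors: 1.

1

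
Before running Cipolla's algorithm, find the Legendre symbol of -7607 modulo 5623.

(-7607/5623)
  = -(7607/5623)    [5623 ≡ 3 mod 4 ⇒ (-1/5623) = -1]
  = -(1984/5623)    [7607 ≡ 1984 mod 5623]
  = -(31/5623)    [5623 ≡ 7 mod 8 ⇒ (2/5623)^6 = +1]
  = (5623/31)    [QR: both ≡ 3 mod 4, sign flips]
  = (12/31)    [5623 ≡ 12 mod 31]
  = (3/31)    [31 ≡ 7 mod 8 ⇒ (2/31)^2 = +1]
  = -(31/3)    [QR: both ≡ 3 mod 4, sign flips]
  = -(1/3)    [31 ≡ 1 mod 3]
  = -1    [(1/3) = 1]

-1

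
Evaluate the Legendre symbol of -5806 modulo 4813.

1

(-5806/4813)
  = (3820/4813)    [-5806 ≡ 3820 mod 4813]
  = (955/4813)    [4813 ≡ 5 mod 8 ⇒ (2/4813)^2 = +1]
  = (4813/955)    [QR: 4813 ≡ 1 mod 4, sign kept]
  = (38/955)    [4813 ≡ 38 mod 955]
  = -(19/955)    [955 ≡ 3 mod 8 ⇒ (2/955) = -1]
  = (955/19)    [QR: both ≡ 3 mod 4, sign flips]
  = (5/19)    [955 ≡ 5 mod 19]
  = (19/5)    [QR: 5 ≡ 1 mod 4, sign kept]
  = (4/5)    [19 ≡ 4 mod 5]
  = (1/5)    [5 ≡ 5 mod 8 ⇒ (2/5)^2 = +1]
  = 1    [(1/5) = 1]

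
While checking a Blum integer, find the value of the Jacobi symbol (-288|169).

1

(-288|169)
  = (288|169)    [169 ≡ 1 mod 4 ⇒ (-1|169) = +1]
  = (119|169)    [288 ≡ 119 mod 169]
  = (169|119)    [QR: 169 ≡ 1 mod 4, sign kept]
  = (50|119)    [169 ≡ 50 mod 119]
  = (25|119)    [119 ≡ 7 mod 8 ⇒ (2|119) = +1]
  = (119|25)    [QR: 25 ≡ 1 mod 4, sign kept]
  = (19|25)    [119 ≡ 19 mod 25]
  = (25|19)    [QR: 25 ≡ 1 mod 4, sign kept]
  = (6|19)    [25 ≡ 6 mod 19]
  = -(3|19)    [19 ≡ 3 mod 8 ⇒ (2|19) = -1]
  = (19|3)    [QR: both ≡ 3 mod 4, sign flips]
  = (1|3)    [19 ≡ 1 mod 3]
  = 1    [(1|3) = 1]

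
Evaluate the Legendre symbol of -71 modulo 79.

Pull out -1: (-71/79) = (-1/79)·(71/79). Since 79 ≡ 3 (mod 4), (-1/79) = -1. Now have -(71/79).
Both 71 ≡ 3 and 79 ≡ 3 (mod 4), so reciprocity gives (71/79) = -(79/71). Reduce: 79 ≡ 8 (mod 71). Now have (8/71).
Factor out 2: 8 = 2^3. Since 71 ≡ 7 (mod 8), (2/71) = +1, and (2/71)^3 = +1. Now have (1/71).
(1/71) = 1. Collecting the sign factors: 1.

1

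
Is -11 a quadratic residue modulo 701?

no

(-11|701)
  = (690|701)    [-11 ≡ 690 mod 701]
  = -(345|701)    [701 ≡ 5 mod 8 ⇒ (2|701) = -1]
  = -(701|345)    [QR: 345 ≡ 1 mod 4, sign kept]
  = -(11|345)    [701 ≡ 11 mod 345]
  = -(345|11)    [QR: 345 ≡ 1 mod 4, sign kept]
  = -(4|11)    [345 ≡ 4 mod 11]
  = -(1|11)    [11 ≡ 3 mod 8 ⇒ (2|11)^2 = +1]
  = -1    [(1|11) = 1]
The Legendre symbol is -1, so x^2 ≡ -11 (mod 701) has no solution.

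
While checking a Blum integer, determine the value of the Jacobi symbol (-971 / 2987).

-1

(-971 / 2987)
  = (2016 / 2987)    [-971 ≡ 2016 mod 2987]
  = -(63 / 2987)    [2987 ≡ 3 mod 8 ⇒ (2 / 2987)^5 = -1]
  = (2987 / 63)    [QR: both ≡ 3 mod 4, sign flips]
  = (26 / 63)    [2987 ≡ 26 mod 63]
  = (13 / 63)    [63 ≡ 7 mod 8 ⇒ (2 / 63) = +1]
  = (63 / 13)    [QR: 13 ≡ 1 mod 4, sign kept]
  = (11 / 13)    [63 ≡ 11 mod 13]
  = (13 / 11)    [QR: 13 ≡ 1 mod 4, sign kept]
  = (2 / 11)    [13 ≡ 2 mod 11]
  = -(1 / 11)    [11 ≡ 3 mod 8 ⇒ (2 / 11) = -1]
  = -1    [(1 / 11) = 1]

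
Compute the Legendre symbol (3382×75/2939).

-1

By multiplicativity, (3382·75/2939) = (3382/2939)·(75/2939).
First factor (3382/2939):
Reduce the numerator: 3382 ≡ 443 (mod 2939), so (3382/2939) = (443/2939).
Both 443 ≡ 3 and 2939 ≡ 3 (mod 4), so reciprocity gives (443/2939) = -(2939/443). Reduce: 2939 ≡ 281 (mod 443). Now have -(281/443).
281 ≡ 1 (mod 4), so quadratic reciprocity gives (281/443) = (443/281). Reduce: 443 ≡ 162 (mod 281). Now have -(162/281).
Factor out 2: 162 = 2·81. Since 281 ≡ 1 (mod 8), (2/281) = +1. Now have -(81/281).
81 ≡ 1 (mod 4), so quadratic reciprocity gives (81/281) = (281/81). Reduce: 281 ≡ 38 (mod 81). Now have -(38/81).
Factor out 2: 38 = 2·19. Since 81 ≡ 1 (mod 8), (2/81) = +1. Now have -(19/81).
81 ≡ 1 (mod 4), so quadratic reciprocity gives (19/81) = (81/19). Reduce: 81 ≡ 5 (mod 19). Now have -(5/19).
5 ≡ 1 (mod 4), so quadratic reciprocity gives (5/19) = (19/5). Reduce: 19 ≡ 4 (mod 5). Now have -(4/5).
Factor out 2: 4 = 2^2. Since 5 ≡ 5 (mod 8), (2/5) = -1, and (2/5)^2 = +1. Now have -(1/5).
(1/5) = 1. Collecting the sign factors: -1.
Second factor (75/2939):
Both 75 ≡ 3 and 2939 ≡ 3 (mod 4), so reciprocity gives (75/2939) = -(2939/75). Reduce: 2939 ≡ 14 (mod 75). Now have -(14/75).
Factor out 2: 14 = 2·7. Since 75 ≡ 3 (mod 8), (2/75) = -1. Now have (7/75).
Both 7 ≡ 3 and 75 ≡ 3 (mod 4), so reciprocity gives (7/75) = -(75/7). Reduce: 75 ≡ 5 (mod 7). Now have -(5/7).
5 ≡ 1 (mod 4), so quadratic reciprocity gives (5/7) = (7/5). Reduce: 7 ≡ 2 (mod 5). Now have -(2/5).
Factor out 2: 2 = 2. Since 5 ≡ 5 (mod 8), (2/5) = -1. Now have (1/5).
(1/5) = 1. Collecting the sign factors: 1.
Product: (-1)·(1) = -1.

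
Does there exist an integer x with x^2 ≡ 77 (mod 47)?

Reduce the numerator: 77 ≡ 30 (mod 47), so (77/47) = (30/47).
Factor out 2: 30 = 2·15. Since 47 ≡ 7 (mod 8), (2/47) = +1. Now have (15/47).
Both 15 ≡ 3 and 47 ≡ 3 (mod 4), so reciprocity gives (15/47) = -(47/15). Reduce: 47 ≡ 2 (mod 15). Now have -(2/15).
Factor out 2: 2 = 2. Since 15 ≡ 7 (mod 8), (2/15) = +1. Now have -(1/15).
(1/15) = 1. Collecting the sign factors: -1.
The Legendre symbol is -1, so x^2 ≡ 77 (mod 47) has no solution.

no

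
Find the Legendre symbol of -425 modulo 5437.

(-425|5437)
  = (425|5437)    [5437 ≡ 1 mod 4 ⇒ (-1|5437) = +1]
  = (5437|425)    [QR: 425 ≡ 1 mod 4, sign kept]
  = (337|425)    [5437 ≡ 337 mod 425]
  = (425|337)    [QR: 337 ≡ 1 mod 4, sign kept]
  = (88|337)    [425 ≡ 88 mod 337]
  = (11|337)    [337 ≡ 1 mod 8 ⇒ (2|337)^3 = +1]
  = (337|11)    [QR: 337 ≡ 1 mod 4, sign kept]
  = (7|11)    [337 ≡ 7 mod 11]
  = -(11|7)    [QR: both ≡ 3 mod 4, sign flips]
  = -(4|7)    [11 ≡ 4 mod 7]
  = -(1|7)    [7 ≡ 7 mod 8 ⇒ (2|7)^2 = +1]
  = -1    [(1|7) = 1]

-1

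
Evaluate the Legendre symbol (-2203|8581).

(-2203|8581)
  = (6378|8581)    [-2203 ≡ 6378 mod 8581]
  = -(3189|8581)    [8581 ≡ 5 mod 8 ⇒ (2|8581) = -1]
  = -(8581|3189)    [QR: 3189 ≡ 1 mod 4, sign kept]
  = -(2203|3189)    [8581 ≡ 2203 mod 3189]
  = -(3189|2203)    [QR: 3189 ≡ 1 mod 4, sign kept]
  = -(986|2203)    [3189 ≡ 986 mod 2203]
  = (493|2203)    [2203 ≡ 3 mod 8 ⇒ (2|2203) = -1]
  = (2203|493)    [QR: 493 ≡ 1 mod 4, sign kept]
  = (231|493)    [2203 ≡ 231 mod 493]
  = (493|231)    [QR: 493 ≡ 1 mod 4, sign kept]
  = (31|231)    [493 ≡ 31 mod 231]
  = -(231|31)    [QR: both ≡ 3 mod 4, sign flips]
  = -(14|31)    [231 ≡ 14 mod 31]
  = -(7|31)    [31 ≡ 7 mod 8 ⇒ (2|31) = +1]
  = (31|7)    [QR: both ≡ 3 mod 4, sign flips]
  = (3|7)    [31 ≡ 3 mod 7]
  = -(7|3)    [QR: both ≡ 3 mod 4, sign flips]
  = -(1|3)    [7 ≡ 1 mod 3]
  = -1    [(1|3) = 1]

-1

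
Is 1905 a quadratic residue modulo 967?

yes

(1905/967)
  = (938/967)    [1905 ≡ 938 mod 967]
  = (469/967)    [967 ≡ 7 mod 8 ⇒ (2/967) = +1]
  = (967/469)    [QR: 469 ≡ 1 mod 4, sign kept]
  = (29/469)    [967 ≡ 29 mod 469]
  = (469/29)    [QR: 29 ≡ 1 mod 4, sign kept]
  = (5/29)    [469 ≡ 5 mod 29]
  = (29/5)    [QR: 5 ≡ 1 mod 4, sign kept]
  = (4/5)    [29 ≡ 4 mod 5]
  = (1/5)    [5 ≡ 5 mod 8 ⇒ (2/5)^2 = +1]
  = 1    [(1/5) = 1]
(1905/967) = 1, and 967 is prime, so 1905 is a quadratic residue mod 967.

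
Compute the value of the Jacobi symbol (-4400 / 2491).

1

(-4400 / 2491)
  = (582 / 2491)    [-4400 ≡ 582 mod 2491]
  = -(291 / 2491)    [2491 ≡ 3 mod 8 ⇒ (2 / 2491) = -1]
  = (2491 / 291)    [QR: both ≡ 3 mod 4, sign flips]
  = (163 / 291)    [2491 ≡ 163 mod 291]
  = -(291 / 163)    [QR: both ≡ 3 mod 4, sign flips]
  = -(128 / 163)    [291 ≡ 128 mod 163]
  = (1 / 163)    [163 ≡ 3 mod 8 ⇒ (2 / 163)^7 = -1]
  = 1    [(1 / 163) = 1]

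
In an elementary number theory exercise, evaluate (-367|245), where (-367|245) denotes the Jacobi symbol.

-1

(-367|245)
  = (123|245)    [-367 ≡ 123 mod 245]
  = (245|123)    [QR: 245 ≡ 1 mod 4, sign kept]
  = (122|123)    [245 ≡ 122 mod 123]
  = -(61|123)    [123 ≡ 3 mod 8 ⇒ (2|123) = -1]
  = -(123|61)    [QR: 61 ≡ 1 mod 4, sign kept]
  = -(1|61)    [123 ≡ 1 mod 61]
  = -1    [(1|61) = 1]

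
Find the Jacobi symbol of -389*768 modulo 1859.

-1

By multiplicativity, (-389·768|1859) = (-389|1859)·(768|1859).
First factor (-389|1859):
Pull out -1: (-389|1859) = (-1|1859)·(389|1859). Since 1859 ≡ 3 (mod 4), (-1|1859) = -1. Now have -(389|1859).
389 ≡ 1 (mod 4), so quadratic reciprocity gives (389|1859) = (1859|389). Reduce: 1859 ≡ 303 (mod 389). Now have -(303|389).
389 ≡ 1 (mod 4), so quadratic reciprocity gives (303|389) = (389|303). Reduce: 389 ≡ 86 (mod 303). Now have -(86|303).
Factor out 2: 86 = 2·43. Since 303 ≡ 7 (mod 8), (2|303) = +1. Now have -(43|303).
Both 43 ≡ 3 and 303 ≡ 3 (mod 4), so reciprocity gives (43|303) = -(303|43). Reduce: 303 ≡ 2 (mod 43). Now have (2|43).
Factor out 2: 2 = 2. Since 43 ≡ 3 (mod 8), (2|43) = -1. Now have -(1|43).
(1|43) = 1. Collecting the sign factors: -1.
Second factor (768|1859):
Factor out 2: 768 = 2^8·3. Since 1859 ≡ 3 (mod 8), (2|1859) = -1, and (2|1859)^8 = +1. Now have (3|1859).
Both 3 ≡ 3 and 1859 ≡ 3 (mod 4), so reciprocity gives (3|1859) = -(1859|3). Reduce: 1859 ≡ 2 (mod 3). Now have -(2|3).
Factor out 2: 2 = 2. Since 3 ≡ 3 (mod 8), (2|3) = -1. Now have (1|3).
(1|3) = 1. Collecting the sign factors: 1.
Product: (-1)·(1) = -1.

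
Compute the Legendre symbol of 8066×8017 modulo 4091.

By multiplicativity, (8066·8017|4091) = (8066|4091)·(8017|4091).
First factor (8066|4091):
(8066|4091)
  = (3975|4091)    [8066 ≡ 3975 mod 4091]
  = -(4091|3975)    [QR: both ≡ 3 mod 4, sign flips]
  = -(116|3975)    [4091 ≡ 116 mod 3975]
  = -(29|3975)    [3975 ≡ 7 mod 8 ⇒ (2|3975)^2 = +1]
  = -(3975|29)    [QR: 29 ≡ 1 mod 4, sign kept]
  = -(2|29)    [3975 ≡ 2 mod 29]
  = (1|29)    [29 ≡ 5 mod 8 ⇒ (2|29) = -1]
  = 1    [(1|29) = 1]
Second factor (8017|4091):
(8017|4091)
  = (3926|4091)    [8017 ≡ 3926 mod 4091]
  = -(1963|4091)    [4091 ≡ 3 mod 8 ⇒ (2|4091) = -1]
  = (4091|1963)    [QR: both ≡ 3 mod 4, sign flips]
  = (165|1963)    [4091 ≡ 165 mod 1963]
  = (1963|165)    [QR: 165 ≡ 1 mod 4, sign kept]
  = (148|165)    [1963 ≡ 148 mod 165]
  = (37|165)    [165 ≡ 5 mod 8 ⇒ (2|165)^2 = +1]
  = (165|37)    [QR: 37 ≡ 1 mod 4, sign kept]
  = (17|37)    [165 ≡ 17 mod 37]
  = (37|17)    [QR: 17 ≡ 1 mod 4, sign kept]
  = (3|17)    [37 ≡ 3 mod 17]
  = (17|3)    [QR: 17 ≡ 1 mod 4, sign kept]
  = (2|3)    [17 ≡ 2 mod 3]
  = -(1|3)    [3 ≡ 3 mod 8 ⇒ (2|3) = -1]
  = -1    [(1|3) = 1]
Product: (1)·(-1) = -1.

-1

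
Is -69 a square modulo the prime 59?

yes

Reduce the numerator: -69 ≡ 49 (mod 59), so (-69/59) = (49/59).
49 ≡ 1 (mod 4), so quadratic reciprocity gives (49/59) = (59/49). Reduce: 59 ≡ 10 (mod 49). Now have (10/49).
Factor out 2: 10 = 2·5. Since 49 ≡ 1 (mod 8), (2/49) = +1. Now have (5/49).
5 ≡ 1 (mod 4), so quadratic reciprocity gives (5/49) = (49/5). Reduce: 49 ≡ 4 (mod 5). Now have (4/5).
Factor out 2: 4 = 2^2. Since 5 ≡ 5 (mod 8), (2/5) = -1, and (2/5)^2 = +1. Now have (1/5).
(1/5) = 1. Collecting the sign factors: 1.
The Legendre symbol is 1, so x^2 ≡ -69 (mod 59) has solution.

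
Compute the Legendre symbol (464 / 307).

-1

(464 / 307)
  = (157 / 307)    [464 ≡ 157 mod 307]
  = (307 / 157)    [QR: 157 ≡ 1 mod 4, sign kept]
  = (150 / 157)    [307 ≡ 150 mod 157]
  = -(75 / 157)    [157 ≡ 5 mod 8 ⇒ (2 / 157) = -1]
  = -(157 / 75)    [QR: 157 ≡ 1 mod 4, sign kept]
  = -(7 / 75)    [157 ≡ 7 mod 75]
  = (75 / 7)    [QR: both ≡ 3 mod 4, sign flips]
  = (5 / 7)    [75 ≡ 5 mod 7]
  = (7 / 5)    [QR: 5 ≡ 1 mod 4, sign kept]
  = (2 / 5)    [7 ≡ 2 mod 5]
  = -(1 / 5)    [5 ≡ 5 mod 8 ⇒ (2 / 5) = -1]
  = -1    [(1 / 5) = 1]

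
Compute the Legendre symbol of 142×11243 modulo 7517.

By multiplicativity, (142·11243|7517) = (142|7517)·(11243|7517).
First factor (142|7517):
Factor out 2: 142 = 2·71. Since 7517 ≡ 5 (mod 8), (2|7517) = -1. Now have -(71|7517).
7517 ≡ 1 (mod 4), so quadratic reciprocity gives (71|7517) = (7517|71). Reduce: 7517 ≡ 62 (mod 71). Now have -(62|71).
Factor out 2: 62 = 2·31. Since 71 ≡ 7 (mod 8), (2|71) = +1. Now have -(31|71).
Both 31 ≡ 3 and 71 ≡ 3 (mod 4), so reciprocity gives (31|71) = -(71|31). Reduce: 71 ≡ 9 (mod 31). Now have (9|31).
9 ≡ 1 (mod 4), so quadratic reciprocity gives (9|31) = (31|9). Reduce: 31 ≡ 4 (mod 9). Now have (4|9).
Factor out 2: 4 = 2^2. Since 9 ≡ 1 (mod 8), (2|9) = +1, and (2|9)^2 = +1. Now have (1|9).
(1|9) = 1. Collecting the sign factors: 1.
Second factor (11243|7517):
Reduce the numerator: 11243 ≡ 3726 (mod 7517), so (11243|7517) = (3726|7517).
Factor out 2: 3726 = 2·1863. Since 7517 ≡ 5 (mod 8), (2|7517) = -1. Now have -(1863|7517).
7517 ≡ 1 (mod 4), so quadratic reciprocity gives (1863|7517) = (7517|1863). Reduce: 7517 ≡ 65 (mod 1863). Now have -(65|1863).
65 ≡ 1 (mod 4), so quadratic reciprocity gives (65|1863) = (1863|65). Reduce: 1863 ≡ 43 (mod 65). Now have -(43|65).
65 ≡ 1 (mod 4), so quadratic reciprocity gives (43|65) = (65|43). Reduce: 65 ≡ 22 (mod 43). Now have -(22|43).
Factor out 2: 22 = 2·11. Since 43 ≡ 3 (mod 8), (2|43) = -1. Now have (11|43).
Both 11 ≡ 3 and 43 ≡ 3 (mod 4), so reciprocity gives (11|43) = -(43|11). Reduce: 43 ≡ 10 (mod 11). Now have -(10|11).
Factor out 2: 10 = 2·5. Since 11 ≡ 3 (mod 8), (2|11) = -1. Now have (5|11).
5 ≡ 1 (mod 4), so quadratic reciprocity gives (5|11) = (11|5). Reduce: 11 ≡ 1 (mod 5). Now have (1|5).
(1|5) = 1. Collecting the sign factors: 1.
Product: (1)·(1) = 1.

1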